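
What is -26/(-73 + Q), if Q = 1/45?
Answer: 585/1642 ≈ 0.35627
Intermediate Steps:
Q = 1/45 ≈ 0.022222
-26/(-73 + Q) = -26/(-73 + 1/45) = -26/(-3284/45) = -26*(-45/3284) = 585/1642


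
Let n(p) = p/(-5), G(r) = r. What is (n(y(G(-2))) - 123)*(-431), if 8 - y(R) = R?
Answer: 53875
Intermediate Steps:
y(R) = 8 - R
n(p) = -p/5 (n(p) = p*(-1/5) = -p/5)
(n(y(G(-2))) - 123)*(-431) = (-(8 - 1*(-2))/5 - 123)*(-431) = (-(8 + 2)/5 - 123)*(-431) = (-1/5*10 - 123)*(-431) = (-2 - 123)*(-431) = -125*(-431) = 53875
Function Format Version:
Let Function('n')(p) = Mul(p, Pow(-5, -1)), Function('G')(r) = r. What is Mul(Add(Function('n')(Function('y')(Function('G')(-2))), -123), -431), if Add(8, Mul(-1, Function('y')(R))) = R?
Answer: 53875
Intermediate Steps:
Function('y')(R) = Add(8, Mul(-1, R))
Function('n')(p) = Mul(Rational(-1, 5), p) (Function('n')(p) = Mul(p, Rational(-1, 5)) = Mul(Rational(-1, 5), p))
Mul(Add(Function('n')(Function('y')(Function('G')(-2))), -123), -431) = Mul(Add(Mul(Rational(-1, 5), Add(8, Mul(-1, -2))), -123), -431) = Mul(Add(Mul(Rational(-1, 5), Add(8, 2)), -123), -431) = Mul(Add(Mul(Rational(-1, 5), 10), -123), -431) = Mul(Add(-2, -123), -431) = Mul(-125, -431) = 53875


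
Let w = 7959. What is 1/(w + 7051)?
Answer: 1/15010 ≈ 6.6622e-5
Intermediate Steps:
1/(w + 7051) = 1/(7959 + 7051) = 1/15010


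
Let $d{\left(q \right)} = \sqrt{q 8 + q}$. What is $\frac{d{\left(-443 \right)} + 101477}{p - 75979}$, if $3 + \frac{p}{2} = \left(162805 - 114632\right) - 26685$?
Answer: $- \frac{101477}{33009} - \frac{i \sqrt{443}}{11003} \approx -3.0742 - 0.0019129 i$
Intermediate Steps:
$p = 42970$ ($p = -6 + 2 \left(\left(162805 - 114632\right) - 26685\right) = -6 + 2 \left(48173 - 26685\right) = -6 + 2 \cdot 21488 = -6 + 42976 = 42970$)
$d{\left(q \right)} = 3 \sqrt{q}$ ($d{\left(q \right)} = \sqrt{8 q + q} = \sqrt{9 q} = 3 \sqrt{q}$)
$\frac{d{\left(-443 \right)} + 101477}{p - 75979} = \frac{3 \sqrt{-443} + 101477}{42970 - 75979} = \frac{3 i \sqrt{443} + 101477}{-33009} = \left(3 i \sqrt{443} + 101477\right) \left(- \frac{1}{33009}\right) = \left(101477 + 3 i \sqrt{443}\right) \left(- \frac{1}{33009}\right) = - \frac{101477}{33009} - \frac{i \sqrt{443}}{11003}$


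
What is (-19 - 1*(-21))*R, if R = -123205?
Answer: -246410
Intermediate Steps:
(-19 - 1*(-21))*R = (-19 - 1*(-21))*(-123205) = (-19 + 21)*(-123205) = 2*(-123205) = -246410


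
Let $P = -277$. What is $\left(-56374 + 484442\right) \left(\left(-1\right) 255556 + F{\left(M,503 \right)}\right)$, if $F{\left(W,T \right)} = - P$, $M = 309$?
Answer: $-109276770972$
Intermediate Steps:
$F{\left(W,T \right)} = 277$ ($F{\left(W,T \right)} = \left(-1\right) \left(-277\right) = 277$)
$\left(-56374 + 484442\right) \left(\left(-1\right) 255556 + F{\left(M,503 \right)}\right) = \left(-56374 + 484442\right) \left(\left(-1\right) 255556 + 277\right) = 428068 \left(-255556 + 277\right) = 428068 \left(-255279\right) = -109276770972$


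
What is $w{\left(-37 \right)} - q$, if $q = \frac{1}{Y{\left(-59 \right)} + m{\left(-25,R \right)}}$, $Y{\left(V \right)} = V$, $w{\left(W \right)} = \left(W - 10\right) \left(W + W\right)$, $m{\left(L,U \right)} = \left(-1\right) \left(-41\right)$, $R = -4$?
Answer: $\frac{62605}{18} \approx 3478.1$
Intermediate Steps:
$m{\left(L,U \right)} = 41$
$w{\left(W \right)} = 2 W \left(-10 + W\right)$ ($w{\left(W \right)} = \left(-10 + W\right) 2 W = 2 W \left(-10 + W\right)$)
$q = - \frac{1}{18}$ ($q = \frac{1}{-59 + 41} = \frac{1}{-18} = - \frac{1}{18} \approx -0.055556$)
$w{\left(-37 \right)} - q = 2 \left(-37\right) \left(-10 - 37\right) - - \frac{1}{18} = 2 \left(-37\right) \left(-47\right) + \frac{1}{18} = 3478 + \frac{1}{18} = \frac{62605}{18}$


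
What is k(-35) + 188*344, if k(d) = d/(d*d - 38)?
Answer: 76765629/1187 ≈ 64672.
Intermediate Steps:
k(d) = d/(-38 + d**2) (k(d) = d/(d**2 - 38) = d/(-38 + d**2))
k(-35) + 188*344 = -35/(-38 + (-35)**2) + 188*344 = -35/(-38 + 1225) + 64672 = -35/1187 + 64672 = 76765629/1187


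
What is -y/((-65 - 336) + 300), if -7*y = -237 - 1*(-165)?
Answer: 72/707 ≈ 0.10184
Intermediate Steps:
y = 72/7 (y = -(-237 - 1*(-165))/7 = -(-237 + 165)/7 = -1/7*(-72) = 72/7 ≈ 10.286)
-y/((-65 - 336) + 300) = -72/(7*((-65 - 336) + 300)) = -72/(7*(-401 + 300)) = -72/(7*(-101)) = -72*(-1)/(7*101) = -1*(-72/707) = 72/707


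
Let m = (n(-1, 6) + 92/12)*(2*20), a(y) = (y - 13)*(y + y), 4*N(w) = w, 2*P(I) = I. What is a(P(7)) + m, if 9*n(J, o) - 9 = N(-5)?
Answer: 4943/18 ≈ 274.61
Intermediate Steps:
P(I) = I/2
N(w) = w/4
n(J, o) = 31/36 (n(J, o) = 1 + ((1/4)*(-5))/9 = 1 + (1/9)*(-5/4) = 1 - 5/36 = 31/36)
a(y) = 2*y*(-13 + y) (a(y) = (-13 + y)*(2*y) = 2*y*(-13 + y))
m = 3070/9 (m = (31/36 + 92/12)*(2*20) = (31/36 + 92*(1/12))*40 = (31/36 + 23/3)*40 = (307/36)*40 = 3070/9 ≈ 341.11)
a(P(7)) + m = 2*((1/2)*7)*(-13 + (1/2)*7) + 3070/9 = 2*(7/2)*(-13 + 7/2) + 3070/9 = 2*(7/2)*(-19/2) + 3070/9 = -133/2 + 3070/9 = 4943/18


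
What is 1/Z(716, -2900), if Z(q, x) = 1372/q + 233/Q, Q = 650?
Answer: 116350/264657 ≈ 0.43963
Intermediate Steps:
Z(q, x) = 233/650 + 1372/q (Z(q, x) = 1372/q + 233/650 = 233/650 + 1372/q)
1/Z(716, -2900) = 1/(233/650 + 1372/716) = 1/(233/650 + 1372*(1/716)) = 1/(233/650 + 343/179) = 1/(264657/116350) = 116350/264657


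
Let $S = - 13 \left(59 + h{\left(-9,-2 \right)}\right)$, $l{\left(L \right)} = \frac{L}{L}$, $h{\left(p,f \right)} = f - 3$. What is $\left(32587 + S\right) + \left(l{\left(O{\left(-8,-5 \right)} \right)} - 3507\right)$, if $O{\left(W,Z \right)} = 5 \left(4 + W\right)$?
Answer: $28379$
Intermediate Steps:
$h{\left(p,f \right)} = -3 + f$
$O{\left(W,Z \right)} = 20 + 5 W$
$l{\left(L \right)} = 1$
$S = -702$ ($S = - 13 \left(59 - 5\right) = \left(-13\right) 54 = -702$)
$\left(32587 + S\right) + \left(l{\left(O{\left(-8,-5 \right)} \right)} - 3507\right) = \left(32587 - 702\right) + \left(1 - 3507\right) = 31885 - 3506 = 28379$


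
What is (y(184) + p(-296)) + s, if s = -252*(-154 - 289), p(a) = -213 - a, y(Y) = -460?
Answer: 111259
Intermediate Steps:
s = 111636 (s = -252*(-443) = 111636)
(y(184) + p(-296)) + s = (-460 + (-213 - 1*(-296))) + 111636 = (-460 + (-213 + 296)) + 111636 = (-460 + 83) + 111636 = -377 + 111636 = 111259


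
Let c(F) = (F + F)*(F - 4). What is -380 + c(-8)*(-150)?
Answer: -29180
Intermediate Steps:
c(F) = 2*F*(-4 + F) (c(F) = (2*F)*(-4 + F) = 2*F*(-4 + F))
-380 + c(-8)*(-150) = -380 + (2*(-8)*(-4 - 8))*(-150) = -380 + (2*(-8)*(-12))*(-150) = -380 + 192*(-150) = -380 - 28800 = -29180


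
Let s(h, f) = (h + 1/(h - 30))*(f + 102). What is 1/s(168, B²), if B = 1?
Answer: 138/2388055 ≈ 5.7788e-5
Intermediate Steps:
s(h, f) = (102 + f)*(h + 1/(-30 + h)) (s(h, f) = (h + 1/(-30 + h))*(102 + f) = (102 + f)*(h + 1/(-30 + h)))
1/s(168, B²) = 1/((102 + 1² - 3060*168 + 102*168² + 1²*168² - 30*1²*168)/(-30 + 168)) = 1/((102 + 1 - 514080 + 102*28224 + 1*28224 - 30*1*168)/138) = 1/((102 + 1 - 514080 + 2878848 + 28224 - 5040)/138) = 1/((1/138)*2388055) = 1/(2388055/138) = 138/2388055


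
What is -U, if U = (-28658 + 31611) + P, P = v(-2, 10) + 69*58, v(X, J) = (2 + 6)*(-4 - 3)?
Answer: -6899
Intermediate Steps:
v(X, J) = -56 (v(X, J) = 8*(-7) = -56)
P = 3946 (P = -56 + 69*58 = -56 + 4002 = 3946)
U = 6899 (U = (-28658 + 31611) + 3946 = 2953 + 3946 = 6899)
-U = -1*6899 = -6899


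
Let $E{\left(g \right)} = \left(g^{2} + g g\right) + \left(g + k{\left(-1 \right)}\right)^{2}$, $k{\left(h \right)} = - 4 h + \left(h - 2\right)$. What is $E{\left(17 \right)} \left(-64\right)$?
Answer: $-57728$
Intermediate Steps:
$k{\left(h \right)} = -2 - 3 h$ ($k{\left(h \right)} = - 4 h + \left(-2 + h\right) = -2 - 3 h$)
$E{\left(g \right)} = \left(1 + g\right)^{2} + 2 g^{2}$ ($E{\left(g \right)} = \left(g^{2} + g g\right) + \left(g - -1\right)^{2} = \left(g^{2} + g^{2}\right) + \left(g + \left(-2 + 3\right)\right)^{2} = 2 g^{2} + \left(g + 1\right)^{2} = 2 g^{2} + \left(1 + g\right)^{2} = \left(1 + g\right)^{2} + 2 g^{2}$)
$E{\left(17 \right)} \left(-64\right) = \left(\left(1 + 17\right)^{2} + 2 \cdot 17^{2}\right) \left(-64\right) = \left(18^{2} + 2 \cdot 289\right) \left(-64\right) = \left(324 + 578\right) \left(-64\right) = 902 \left(-64\right) = -57728$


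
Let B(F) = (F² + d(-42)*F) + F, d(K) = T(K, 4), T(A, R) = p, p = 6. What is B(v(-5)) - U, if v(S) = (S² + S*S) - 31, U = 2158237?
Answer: -2157743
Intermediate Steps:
T(A, R) = 6
d(K) = 6
v(S) = -31 + 2*S² (v(S) = (S² + S²) - 31 = 2*S² - 31 = -31 + 2*S²)
B(F) = F² + 7*F (B(F) = (F² + 6*F) + F = F² + 7*F)
B(v(-5)) - U = (-31 + 2*(-5)²)*(7 + (-31 + 2*(-5)²)) - 1*2158237 = (-31 + 2*25)*(7 + (-31 + 2*25)) - 2158237 = (-31 + 50)*(7 + (-31 + 50)) - 2158237 = 19*(7 + 19) - 2158237 = 19*26 - 2158237 = 494 - 2158237 = -2157743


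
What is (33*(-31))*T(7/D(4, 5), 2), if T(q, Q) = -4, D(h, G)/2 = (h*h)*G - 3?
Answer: 4092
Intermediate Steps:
D(h, G) = -6 + 2*G*h**2 (D(h, G) = 2*((h*h)*G - 3) = 2*(h**2*G - 3) = 2*(G*h**2 - 3) = 2*(-3 + G*h**2) = -6 + 2*G*h**2)
(33*(-31))*T(7/D(4, 5), 2) = (33*(-31))*(-4) = -1023*(-4) = 4092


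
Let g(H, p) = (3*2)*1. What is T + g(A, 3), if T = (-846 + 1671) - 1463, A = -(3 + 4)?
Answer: -632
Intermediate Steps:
A = -7 (A = -1*7 = -7)
T = -638 (T = 825 - 1463 = -638)
g(H, p) = 6 (g(H, p) = 6*1 = 6)
T + g(A, 3) = -638 + 6 = -632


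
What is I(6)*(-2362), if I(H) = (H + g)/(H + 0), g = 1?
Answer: -8267/3 ≈ -2755.7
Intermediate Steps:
I(H) = (1 + H)/H (I(H) = (H + 1)/(H + 0) = (1 + H)/H)
I(6)*(-2362) = ((1 + 6)/6)*(-2362) = ((⅙)*7)*(-2362) = (7/6)*(-2362) = -8267/3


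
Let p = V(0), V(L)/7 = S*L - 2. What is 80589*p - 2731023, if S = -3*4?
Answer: -3859269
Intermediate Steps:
S = -12
V(L) = -14 - 84*L (V(L) = 7*(-12*L - 2) = 7*(-2 - 12*L) = -14 - 84*L)
p = -14 (p = -14 - 84*0 = -14 + 0 = -14)
80589*p - 2731023 = 80589*(-14) - 2731023 = -1128246 - 2731023 = -3859269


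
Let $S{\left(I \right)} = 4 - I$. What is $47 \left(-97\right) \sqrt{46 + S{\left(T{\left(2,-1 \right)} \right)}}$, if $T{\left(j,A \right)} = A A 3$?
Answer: $- 4559 \sqrt{47} \approx -31255.0$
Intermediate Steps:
$T{\left(j,A \right)} = 3 A^{2}$ ($T{\left(j,A \right)} = A^{2} \cdot 3 = 3 A^{2}$)
$47 \left(-97\right) \sqrt{46 + S{\left(T{\left(2,-1 \right)} \right)}} = 47 \left(-97\right) \sqrt{46 + \left(4 - 3 \left(-1\right)^{2}\right)} = - 4559 \sqrt{46 + \left(4 - 3 \cdot 1\right)} = - 4559 \sqrt{46 + \left(4 - 3\right)} = - 4559 \sqrt{46 + 1} = - 4559 \sqrt{47}$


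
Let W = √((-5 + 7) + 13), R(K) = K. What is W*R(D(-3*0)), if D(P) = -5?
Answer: -5*√15 ≈ -19.365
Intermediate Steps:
W = √15 (W = √(2 + 13) = √15 ≈ 3.8730)
W*R(D(-3*0)) = √15*(-5) = -5*√15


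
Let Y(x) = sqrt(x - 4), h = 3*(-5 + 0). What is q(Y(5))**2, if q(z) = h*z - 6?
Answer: 441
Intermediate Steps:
h = -15 (h = 3*(-5) = -15)
Y(x) = sqrt(-4 + x)
q(z) = -6 - 15*z (q(z) = -15*z - 6 = -6 - 15*z)
q(Y(5))**2 = (-6 - 15*sqrt(-4 + 5))**2 = (-6 - 15*sqrt(1))**2 = (-6 - 15*1)**2 = (-6 - 15)**2 = (-21)**2 = 441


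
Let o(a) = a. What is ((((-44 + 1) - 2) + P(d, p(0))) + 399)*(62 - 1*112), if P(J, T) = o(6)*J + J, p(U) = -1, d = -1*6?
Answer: -15600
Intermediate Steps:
d = -6
P(J, T) = 7*J (P(J, T) = 6*J + J = 7*J)
((((-44 + 1) - 2) + P(d, p(0))) + 399)*(62 - 1*112) = ((((-44 + 1) - 2) + 7*(-6)) + 399)*(62 - 1*112) = (((-43 - 2) - 42) + 399)*(62 - 112) = ((-45 - 42) + 399)*(-50) = (-87 + 399)*(-50) = 312*(-50) = -15600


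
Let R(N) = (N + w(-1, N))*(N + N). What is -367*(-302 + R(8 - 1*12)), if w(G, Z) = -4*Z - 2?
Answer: 140194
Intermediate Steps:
w(G, Z) = -2 - 4*Z
R(N) = 2*N*(-2 - 3*N) (R(N) = (N + (-2 - 4*N))*(N + N) = (-2 - 3*N)*(2*N) = 2*N*(-2 - 3*N))
-367*(-302 + R(8 - 1*12)) = -367*(-302 - 2*(8 - 1*12)*(2 + 3*(8 - 1*12))) = -367*(-302 - 2*(8 - 12)*(2 + 3*(8 - 12))) = -367*(-302 - 2*(-4)*(2 + 3*(-4))) = -367*(-302 - 2*(-4)*(2 - 12)) = -367*(-302 - 2*(-4)*(-10)) = -367*(-302 - 80) = -367*(-382) = 140194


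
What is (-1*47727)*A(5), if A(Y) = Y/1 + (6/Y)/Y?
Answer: -6252237/25 ≈ -2.5009e+5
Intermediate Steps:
A(Y) = Y + 6/Y² (A(Y) = Y*1 + 6/Y² = Y + 6/Y²)
(-1*47727)*A(5) = (-1*47727)*(5 + 6/5²) = -47727*(5 + 6*(1/25)) = -47727*(5 + 6/25) = -47727*131/25 = -6252237/25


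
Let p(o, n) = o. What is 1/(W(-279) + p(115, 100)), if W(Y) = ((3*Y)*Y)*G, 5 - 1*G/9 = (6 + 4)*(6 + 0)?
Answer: -1/115593770 ≈ -8.6510e-9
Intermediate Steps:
G = -495 (G = 45 - 9*(6 + 4)*(6 + 0) = 45 - 90*6 = 45 - 9*60 = 45 - 540 = -495)
W(Y) = -1485*Y² (W(Y) = ((3*Y)*Y)*(-495) = (3*Y²)*(-495) = -1485*Y²)
1/(W(-279) + p(115, 100)) = 1/(-1485*(-279)² + 115) = 1/(-1485*77841 + 115) = 1/(-115593885 + 115) = 1/(-115593770) = -1/115593770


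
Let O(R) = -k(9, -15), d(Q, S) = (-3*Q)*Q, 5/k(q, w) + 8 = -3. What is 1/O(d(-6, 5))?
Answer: 11/5 ≈ 2.2000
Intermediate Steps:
k(q, w) = -5/11 (k(q, w) = 5/(-8 - 3) = 5/(-11) = 5*(-1/11) = -5/11)
d(Q, S) = -3*Q²
O(R) = 5/11 (O(R) = -1*(-5/11) = 5/11)
1/O(d(-6, 5)) = 1/(5/11) = 11/5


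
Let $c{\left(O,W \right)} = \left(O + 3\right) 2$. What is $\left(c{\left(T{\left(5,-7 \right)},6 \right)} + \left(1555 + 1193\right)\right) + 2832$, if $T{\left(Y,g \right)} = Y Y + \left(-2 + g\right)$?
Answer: $5618$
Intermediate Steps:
$T{\left(Y,g \right)} = -2 + g + Y^{2}$ ($T{\left(Y,g \right)} = Y^{2} + \left(-2 + g\right) = -2 + g + Y^{2}$)
$c{\left(O,W \right)} = 6 + 2 O$ ($c{\left(O,W \right)} = \left(3 + O\right) 2 = 6 + 2 O$)
$\left(c{\left(T{\left(5,-7 \right)},6 \right)} + \left(1555 + 1193\right)\right) + 2832 = \left(\left(6 + 2 \left(-2 - 7 + 5^{2}\right)\right) + \left(1555 + 1193\right)\right) + 2832 = \left(\left(6 + 2 \left(-2 - 7 + 25\right)\right) + 2748\right) + 2832 = \left(\left(6 + 2 \cdot 16\right) + 2748\right) + 2832 = \left(\left(6 + 32\right) + 2748\right) + 2832 = \left(38 + 2748\right) + 2832 = 2786 + 2832 = 5618$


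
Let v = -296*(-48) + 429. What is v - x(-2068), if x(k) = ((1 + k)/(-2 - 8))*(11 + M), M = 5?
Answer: 56649/5 ≈ 11330.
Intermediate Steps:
v = 14637 (v = 14208 + 429 = 14637)
x(k) = -8/5 - 8*k/5 (x(k) = ((1 + k)/(-2 - 8))*(11 + 5) = ((1 + k)/(-10))*16 = ((1 + k)*(-⅒))*16 = (-⅒ - k/10)*16 = -8/5 - 8*k/5)
v - x(-2068) = 14637 - (-8/5 - 8/5*(-2068)) = 14637 - (-8/5 + 16544/5) = 14637 - 1*16536/5 = 14637 - 16536/5 = 56649/5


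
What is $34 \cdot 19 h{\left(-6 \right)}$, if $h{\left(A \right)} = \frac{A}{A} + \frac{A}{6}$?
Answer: $0$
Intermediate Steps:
$h{\left(A \right)} = 1 + \frac{A}{6}$ ($h{\left(A \right)} = 1 + A \frac{1}{6} = 1 + \frac{A}{6}$)
$34 \cdot 19 h{\left(-6 \right)} = 34 \cdot 19 \left(1 + \frac{1}{6} \left(-6\right)\right) = 646 \left(1 - 1\right) = 646 \cdot 0 = 0$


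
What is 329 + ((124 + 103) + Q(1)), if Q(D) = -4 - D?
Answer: 551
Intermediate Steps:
329 + ((124 + 103) + Q(1)) = 329 + ((124 + 103) + (-4 - 1*1)) = 329 + (227 + (-4 - 1)) = 329 + (227 - 5) = 329 + 222 = 551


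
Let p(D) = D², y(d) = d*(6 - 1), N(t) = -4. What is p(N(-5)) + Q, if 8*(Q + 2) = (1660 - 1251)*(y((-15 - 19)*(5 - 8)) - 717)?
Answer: -84551/8 ≈ -10569.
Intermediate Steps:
y(d) = 5*d (y(d) = d*5 = 5*d)
Q = -84679/8 (Q = -2 + ((1660 - 1251)*(5*((-15 - 19)*(5 - 8)) - 717))/8 = -2 + (409*(5*(-34*(-3)) - 717))/8 = -2 + (409*(5*102 - 717))/8 = -2 + (409*(510 - 717))/8 = -2 + (409*(-207))/8 = -2 + (⅛)*(-84663) = -2 - 84663/8 = -84679/8 ≈ -10585.)
p(N(-5)) + Q = (-4)² - 84679/8 = 16 - 84679/8 = -84551/8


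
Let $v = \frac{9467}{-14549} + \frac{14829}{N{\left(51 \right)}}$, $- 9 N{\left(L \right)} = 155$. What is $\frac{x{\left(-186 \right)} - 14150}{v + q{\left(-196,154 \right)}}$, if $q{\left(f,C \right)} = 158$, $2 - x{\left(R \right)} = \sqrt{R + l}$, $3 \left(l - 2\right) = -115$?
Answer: $\frac{7976271015}{396721616} + \frac{2255095 i \sqrt{2001}}{4760659392} \approx 20.105 + 0.02119 i$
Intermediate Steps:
$l = - \frac{109}{3}$ ($l = 2 + \frac{1}{3} \left(-115\right) = 2 - \frac{115}{3} = - \frac{109}{3} \approx -36.333$)
$x{\left(R \right)} = 2 - \sqrt{- \frac{109}{3} + R}$ ($x{\left(R \right)} = 2 - \sqrt{R - \frac{109}{3}} = 2 - \sqrt{- \frac{109}{3} + R}$)
$N{\left(L \right)} = - \frac{155}{9}$ ($N{\left(L \right)} = \left(- \frac{1}{9}\right) 155 = - \frac{155}{9}$)
$v = - \frac{1943191474}{2255095}$ ($v = \frac{9467}{-14549} + \frac{14829}{- \frac{155}{9}} = 9467 \left(- \frac{1}{14549}\right) + 14829 \left(- \frac{9}{155}\right) = - \frac{9467}{14549} - \frac{133461}{155} = - \frac{1943191474}{2255095} \approx -861.69$)
$\frac{x{\left(-186 \right)} - 14150}{v + q{\left(-196,154 \right)}} = \frac{\left(2 - \frac{\sqrt{-327 + 9 \left(-186\right)}}{3}\right) - 14150}{- \frac{1943191474}{2255095} + 158} = \frac{\left(2 - \frac{\sqrt{-327 - 1674}}{3}\right) - 14150}{- \frac{1586886464}{2255095}} = \left(\left(2 - \frac{\sqrt{-2001}}{3}\right) - 14150\right) \left(- \frac{2255095}{1586886464}\right) = \left(\left(2 - \frac{i \sqrt{2001}}{3}\right) - 14150\right) \left(- \frac{2255095}{1586886464}\right) = \left(-14148 - \frac{i \sqrt{2001}}{3}\right) \left(- \frac{2255095}{1586886464}\right) = \frac{7976271015}{396721616} + \frac{2255095 i \sqrt{2001}}{4760659392}$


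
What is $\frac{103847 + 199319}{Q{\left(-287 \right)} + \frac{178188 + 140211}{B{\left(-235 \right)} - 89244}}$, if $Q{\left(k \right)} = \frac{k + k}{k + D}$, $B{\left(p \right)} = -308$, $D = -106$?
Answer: $- \frac{10669604801376}{73727959} \approx -1.4472 \cdot 10^{5}$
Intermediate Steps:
$Q{\left(k \right)} = \frac{2 k}{-106 + k}$ ($Q{\left(k \right)} = \frac{k + k}{k - 106} = \frac{2 k}{-106 + k}$)
$\frac{103847 + 199319}{Q{\left(-287 \right)} + \frac{178188 + 140211}{B{\left(-235 \right)} - 89244}} = \frac{103847 + 199319}{2 \left(-287\right) \frac{1}{-106 - 287} + \frac{178188 + 140211}{-308 - 89244}} = \frac{303166}{2 \left(-287\right) \frac{1}{-393} + \frac{318399}{-89552}} = \frac{303166}{2 \left(-287\right) \left(- \frac{1}{393}\right) + 318399 \left(- \frac{1}{89552}\right)} = \frac{303166}{\frac{574}{393} - \frac{318399}{89552}} = \frac{303166}{- \frac{73727959}{35193936}} = 303166 \left(- \frac{35193936}{73727959}\right) = - \frac{10669604801376}{73727959}$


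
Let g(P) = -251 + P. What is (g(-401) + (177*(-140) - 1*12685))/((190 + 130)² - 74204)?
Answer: -38117/28196 ≈ -1.3519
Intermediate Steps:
(g(-401) + (177*(-140) - 1*12685))/((190 + 130)² - 74204) = ((-251 - 401) + (177*(-140) - 1*12685))/((190 + 130)² - 74204) = (-652 + (-24780 - 12685))/(320² - 74204) = (-652 - 37465)/(102400 - 74204) = -38117/28196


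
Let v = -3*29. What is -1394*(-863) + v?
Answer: 1202935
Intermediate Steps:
v = -87
-1394*(-863) + v = -1394*(-863) - 87 = 1203022 - 87 = 1202935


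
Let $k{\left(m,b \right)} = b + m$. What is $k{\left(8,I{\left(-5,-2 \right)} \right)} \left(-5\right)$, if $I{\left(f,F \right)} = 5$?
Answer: $-65$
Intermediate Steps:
$k{\left(8,I{\left(-5,-2 \right)} \right)} \left(-5\right) = \left(5 + 8\right) \left(-5\right) = 13 \left(-5\right) = -65$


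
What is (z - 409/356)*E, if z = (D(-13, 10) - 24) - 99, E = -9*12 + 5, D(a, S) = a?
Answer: 5028975/356 ≈ 14126.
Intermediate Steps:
E = -103 (E = -108 + 5 = -103)
z = -136 (z = (-13 - 24) - 99 = -37 - 99 = -136)
(z - 409/356)*E = (-136 - 409/356)*(-103) = -48825/356*(-103) = 5028975/356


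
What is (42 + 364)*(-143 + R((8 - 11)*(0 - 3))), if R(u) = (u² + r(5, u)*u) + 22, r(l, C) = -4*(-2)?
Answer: 12992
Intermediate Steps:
r(l, C) = 8
R(u) = 22 + u² + 8*u (R(u) = (u² + 8*u) + 22 = 22 + u² + 8*u)
(42 + 364)*(-143 + R((8 - 11)*(0 - 3))) = (42 + 364)*(-143 + (22 + ((8 - 11)*(0 - 3))² + 8*((8 - 11)*(0 - 3)))) = 406*(-143 + (22 + (-3*(-3))² + 8*(-3*(-3)))) = 406*(-143 + (22 + 9² + 8*9)) = 406*(-143 + (22 + 81 + 72)) = 406*(-143 + 175) = 406*32 = 12992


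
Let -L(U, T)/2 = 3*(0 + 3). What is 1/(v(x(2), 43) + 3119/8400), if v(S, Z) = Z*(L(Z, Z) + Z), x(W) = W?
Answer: 8400/9033119 ≈ 0.00092991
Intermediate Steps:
L(U, T) = -18 (L(U, T) = -6*(0 + 3) = -6*3 = -2*9 = -18)
v(S, Z) = Z*(-18 + Z)
1/(v(x(2), 43) + 3119/8400) = 1/(43*(-18 + 43) + 3119/8400) = 1/(43*25 + 3119*(1/8400)) = 1/(1075 + 3119/8400) = 1/(9033119/8400) = 8400/9033119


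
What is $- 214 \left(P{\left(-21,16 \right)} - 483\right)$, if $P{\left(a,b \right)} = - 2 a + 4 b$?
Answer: $80678$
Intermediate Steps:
$- 214 \left(P{\left(-21,16 \right)} - 483\right) = - 214 \left(\left(\left(-2\right) \left(-21\right) + 4 \cdot 16\right) - 483\right) = - 214 \left(\left(42 + 64\right) - 483\right) = - 214 \left(106 - 483\right) = \left(-214\right) \left(-377\right) = 80678$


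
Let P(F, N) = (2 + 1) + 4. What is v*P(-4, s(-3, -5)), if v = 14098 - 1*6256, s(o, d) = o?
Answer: 54894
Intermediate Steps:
v = 7842 (v = 14098 - 6256 = 7842)
P(F, N) = 7 (P(F, N) = 3 + 4 = 7)
v*P(-4, s(-3, -5)) = 7842*7 = 54894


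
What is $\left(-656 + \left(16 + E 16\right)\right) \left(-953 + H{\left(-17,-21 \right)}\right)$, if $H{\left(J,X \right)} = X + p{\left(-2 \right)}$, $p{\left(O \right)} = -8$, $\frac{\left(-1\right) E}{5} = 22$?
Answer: $2356800$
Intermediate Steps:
$E = -110$ ($E = \left(-5\right) 22 = -110$)
$H{\left(J,X \right)} = -8 + X$ ($H{\left(J,X \right)} = X - 8 = -8 + X$)
$\left(-656 + \left(16 + E 16\right)\right) \left(-953 + H{\left(-17,-21 \right)}\right) = \left(-656 + \left(16 - 1760\right)\right) \left(-953 - 29\right) = \left(-656 - 1744\right) \left(-982\right) = \left(-2400\right) \left(-982\right) = 2356800$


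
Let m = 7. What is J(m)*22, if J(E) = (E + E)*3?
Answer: 924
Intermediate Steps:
J(E) = 6*E (J(E) = (2*E)*3 = 6*E)
J(m)*22 = (6*7)*22 = 42*22 = 924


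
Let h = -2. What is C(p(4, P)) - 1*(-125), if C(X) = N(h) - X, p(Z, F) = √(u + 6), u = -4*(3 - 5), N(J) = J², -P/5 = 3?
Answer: 129 - √14 ≈ 125.26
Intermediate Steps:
P = -15 (P = -5*3 = -15)
u = 8 (u = -4*(-2) = 8)
p(Z, F) = √14 (p(Z, F) = √(8 + 6) = √14)
C(X) = 4 - X (C(X) = (-2)² - X = 4 - X)
C(p(4, P)) - 1*(-125) = (4 - √14) - 1*(-125) = (4 - √14) + 125 = 129 - √14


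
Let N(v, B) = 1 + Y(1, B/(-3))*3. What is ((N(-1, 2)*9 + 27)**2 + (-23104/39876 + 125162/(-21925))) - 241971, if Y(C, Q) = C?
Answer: -52021548869428/218570325 ≈ -2.3801e+5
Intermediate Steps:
N(v, B) = 4 (N(v, B) = 1 + 1*3 = 1 + 3 = 4)
((N(-1, 2)*9 + 27)**2 + (-23104/39876 + 125162/(-21925))) - 241971 = ((4*9 + 27)**2 + (-23104/39876 + 125162/(-21925))) - 241971 = ((36 + 27)**2 + (-23104*1/39876 + 125162*(-1/21925))) - 241971 = (63**2 + (-5776/9969 - 125162/21925)) - 241971 = (3969 - 1374378778/218570325) - 241971 = 866131241147/218570325 - 241971 = -52021548869428/218570325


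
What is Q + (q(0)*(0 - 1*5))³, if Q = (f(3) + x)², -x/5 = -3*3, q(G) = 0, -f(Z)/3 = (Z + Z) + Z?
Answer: 324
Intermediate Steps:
f(Z) = -9*Z (f(Z) = -3*((Z + Z) + Z) = -3*(2*Z + Z) = -9*Z)
x = 45 (x = -(-15)*3 = -5*(-9) = 45)
Q = 324 (Q = (-9*3 + 45)² = (-27 + 45)² = 18² = 324)
Q + (q(0)*(0 - 1*5))³ = 324 + (0*(0 - 1*5))³ = 324 + (0*(0 - 5))³ = 324 + (0*(-5))³ = 324 + 0³ = 324 + 0 = 324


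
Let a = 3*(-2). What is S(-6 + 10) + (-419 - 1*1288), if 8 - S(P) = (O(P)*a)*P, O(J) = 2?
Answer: -1651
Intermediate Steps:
a = -6
S(P) = 8 + 12*P (S(P) = 8 - 2*(-6)*P = 8 - (-12)*P = 8 + 12*P)
S(-6 + 10) + (-419 - 1*1288) = (8 + 12*(-6 + 10)) + (-419 - 1*1288) = (8 + 12*4) + (-419 - 1288) = (8 + 48) - 1707 = 56 - 1707 = -1651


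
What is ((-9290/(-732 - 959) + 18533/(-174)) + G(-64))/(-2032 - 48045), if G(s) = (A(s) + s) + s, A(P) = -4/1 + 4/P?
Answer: 548640965/117874848144 ≈ 0.0046544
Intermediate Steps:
A(P) = -4 + 4/P (A(P) = -4*1 + 4/P = -4 + 4/P)
G(s) = -4 + 2*s + 4/s (G(s) = ((-4 + 4/s) + s) + s = (-4 + s + 4/s) + s = -4 + 2*s + 4/s)
((-9290/(-732 - 959) + 18533/(-174)) + G(-64))/(-2032 - 48045) = ((-9290/(-732 - 959) + 18533/(-174)) + (-4 + 2*(-64) + 4/(-64)))/(-2032 - 48045) = ((-9290/(-1691) + 18533*(-1/174)) + (-4 - 128 + 4*(-1/64)))/(-50077) = ((-9290*(-1/1691) - 18533/174) + (-4 - 128 - 1/16))*(-1/50077) = ((9290/1691 - 18533/174) - 2113/16)*(-1/50077) = (-29722843/294234 - 2113/16)*(-1/50077) = -548640965/2353872*(-1/50077) = 548640965/117874848144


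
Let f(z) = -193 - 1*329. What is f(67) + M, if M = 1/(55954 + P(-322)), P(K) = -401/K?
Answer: -9405181136/18017589 ≈ -522.00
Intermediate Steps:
f(z) = -522 (f(z) = -193 - 329 = -522)
M = 322/18017589 (M = 1/(55954 - 401/(-322)) = 1/(55954 - 401*(-1/322)) = 1/(55954 + 401/322) = 1/(18017589/322) = 322/18017589 ≈ 1.7871e-5)
f(67) + M = -522 + 322/18017589 = -9405181136/18017589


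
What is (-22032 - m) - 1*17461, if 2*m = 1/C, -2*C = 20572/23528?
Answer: -203106617/5143 ≈ -39492.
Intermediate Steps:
C = -5143/11764 (C = -10286/23528 = -½*5143/5882 = -5143/11764 ≈ -0.43718)
m = -5882/5143 (m = 1/(2*(-5143/11764)) = (½)*(-11764/5143) = -5882/5143 ≈ -1.1437)
(-22032 - m) - 1*17461 = (-22032 - 1*(-5882/5143)) - 1*17461 = (-22032 + 5882/5143) - 17461 = -113304694/5143 - 17461 = -203106617/5143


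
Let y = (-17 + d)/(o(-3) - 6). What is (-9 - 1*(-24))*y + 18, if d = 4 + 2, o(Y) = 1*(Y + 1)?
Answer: 309/8 ≈ 38.625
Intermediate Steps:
o(Y) = 1 + Y (o(Y) = 1*(1 + Y) = 1 + Y)
d = 6
y = 11/8 (y = (-17 + 6)/((1 - 3) - 6) = -11/(-2 - 6) = -11/(-8) = -11*(-⅛) = 11/8 ≈ 1.3750)
(-9 - 1*(-24))*y + 18 = (-9 - 1*(-24))*(11/8) + 18 = (-9 + 24)*(11/8) + 18 = 15*(11/8) + 18 = 165/8 + 18 = 309/8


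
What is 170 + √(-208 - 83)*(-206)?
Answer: 170 - 206*I*√291 ≈ 170.0 - 3514.1*I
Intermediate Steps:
170 + √(-208 - 83)*(-206) = 170 + √(-291)*(-206) = 170 + (I*√291)*(-206) = 170 - 206*I*√291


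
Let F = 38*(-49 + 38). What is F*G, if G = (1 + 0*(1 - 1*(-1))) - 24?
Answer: 9614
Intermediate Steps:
F = -418 (F = 38*(-11) = -418)
G = -23 (G = (1 + 0*(1 + 1)) - 24 = (1 + 0*2) - 24 = (1 + 0) - 24 = 1 - 24 = -23)
F*G = -418*(-23) = 9614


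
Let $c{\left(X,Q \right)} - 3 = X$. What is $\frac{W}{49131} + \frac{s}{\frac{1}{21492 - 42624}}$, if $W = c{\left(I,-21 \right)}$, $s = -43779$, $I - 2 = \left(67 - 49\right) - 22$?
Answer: $\frac{45452946627469}{49131} \approx 9.2514 \cdot 10^{8}$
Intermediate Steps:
$I = -2$ ($I = 2 + \left(\left(67 - 49\right) - 22\right) = 2 + \left(18 - 22\right) = 2 - 4 = -2$)
$c{\left(X,Q \right)} = 3 + X$
$W = 1$ ($W = 3 - 2 = 1$)
$\frac{W}{49131} + \frac{s}{\frac{1}{21492 - 42624}} = 1 \cdot \frac{1}{49131} - \frac{43779}{\frac{1}{21492 - 42624}} = 1 \cdot \frac{1}{49131} - \frac{43779}{\frac{1}{-21132}} = \frac{1}{49131} - \frac{43779}{- \frac{1}{21132}} = \frac{1}{49131} - -925137828 = \frac{1}{49131} + 925137828 = \frac{45452946627469}{49131}$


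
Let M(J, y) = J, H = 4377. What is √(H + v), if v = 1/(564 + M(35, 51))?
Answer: 8*√24538634/599 ≈ 66.159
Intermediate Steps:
v = 1/599 (v = 1/(564 + 35) = 1/599 ≈ 0.0016694)
√(H + v) = √(4377 + 1/599) = √(2621824/599) = 8*√24538634/599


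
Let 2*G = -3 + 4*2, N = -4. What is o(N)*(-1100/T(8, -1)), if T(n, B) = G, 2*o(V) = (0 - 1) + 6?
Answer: -1100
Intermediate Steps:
o(V) = 5/2 (o(V) = ((0 - 1) + 6)/2 = (-1 + 6)/2 = (½)*5 = 5/2)
G = 5/2 (G = (-3 + 4*2)/2 = (-3 + 8)/2 = (½)*5 = 5/2 ≈ 2.5000)
T(n, B) = 5/2
o(N)*(-1100/T(8, -1)) = 5*(-1100/5/2)/2 = 5*(-1100*⅖)/2 = (5/2)*(-440) = -1100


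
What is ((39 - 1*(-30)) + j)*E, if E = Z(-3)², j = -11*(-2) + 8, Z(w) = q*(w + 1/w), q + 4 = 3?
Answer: 1100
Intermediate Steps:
q = -1 (q = -4 + 3 = -1)
Z(w) = -w - 1/w (Z(w) = -(w + 1/w) = -w - 1/w)
j = 30 (j = 22 + 8 = 30)
E = 100/9 (E = (-1*(-3) - 1/(-3))² = (3 - 1*(-⅓))² = (3 + ⅓)² = (10/3)² = 100/9 ≈ 11.111)
((39 - 1*(-30)) + j)*E = ((39 - 1*(-30)) + 30)*(100/9) = ((39 + 30) + 30)*(100/9) = (69 + 30)*(100/9) = 99*(100/9) = 1100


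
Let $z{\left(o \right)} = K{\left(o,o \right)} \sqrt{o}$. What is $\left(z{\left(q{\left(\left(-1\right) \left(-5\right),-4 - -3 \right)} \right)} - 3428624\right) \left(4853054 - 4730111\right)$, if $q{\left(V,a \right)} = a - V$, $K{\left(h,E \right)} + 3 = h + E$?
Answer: $-421525320432 - 1844145 i \sqrt{6} \approx -4.2153 \cdot 10^{11} - 4.5172 \cdot 10^{6} i$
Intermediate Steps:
$K{\left(h,E \right)} = -3 + E + h$ ($K{\left(h,E \right)} = -3 + \left(h + E\right) = -3 + \left(E + h\right) = -3 + E + h$)
$z{\left(o \right)} = \sqrt{o} \left(-3 + 2 o\right)$ ($z{\left(o \right)} = \left(-3 + o + o\right) \sqrt{o} = \left(-3 + 2 o\right) \sqrt{o} = \sqrt{o} \left(-3 + 2 o\right)$)
$\left(z{\left(q{\left(\left(-1\right) \left(-5\right),-4 - -3 \right)} \right)} - 3428624\right) \left(4853054 - 4730111\right) = \left(\sqrt{\left(-4 - -3\right) - \left(-1\right) \left(-5\right)} \left(-3 + 2 \left(\left(-4 - -3\right) - \left(-1\right) \left(-5\right)\right)\right) - 3428624\right) \left(4853054 - 4730111\right) = \left(\sqrt{\left(-4 + 3\right) - 5} \left(-3 + 2 \left(\left(-4 + 3\right) - 5\right)\right) - 3428624\right) 122943 = \left(\sqrt{-1 - 5} \left(-3 + 2 \left(-1 - 5\right)\right) - 3428624\right) 122943 = \left(\sqrt{-6} \left(-3 + 2 \left(-6\right)\right) - 3428624\right) 122943 = \left(i \sqrt{6} \left(-3 - 12\right) - 3428624\right) 122943 = \left(i \sqrt{6} \left(-15\right) - 3428624\right) 122943 = \left(- 15 i \sqrt{6} - 3428624\right) 122943 = \left(-3428624 - 15 i \sqrt{6}\right) 122943 = -421525320432 - 1844145 i \sqrt{6}$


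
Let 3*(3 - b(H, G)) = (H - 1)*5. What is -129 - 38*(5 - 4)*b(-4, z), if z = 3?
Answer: -1679/3 ≈ -559.67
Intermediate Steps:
b(H, G) = 14/3 - 5*H/3 (b(H, G) = 3 - (H - 1)*5/3 = 3 - (-1 + H)*5/3 = 3 - (-5 + 5*H)/3 = 3 + (5/3 - 5*H/3) = 14/3 - 5*H/3)
-129 - 38*(5 - 4)*b(-4, z) = -129 - 38*(5 - 4)*(14/3 - 5/3*(-4)) = -129 - 38*(14/3 + 20/3) = -129 - 38*34/3 = -129 - 1292/3 = -1679/3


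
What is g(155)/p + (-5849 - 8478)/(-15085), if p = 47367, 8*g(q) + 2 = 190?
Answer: 1357963013/1429062390 ≈ 0.95025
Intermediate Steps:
g(q) = 47/2 (g(q) = -1/4 + (1/8)*190 = -1/4 + 95/4 = 47/2)
g(155)/p + (-5849 - 8478)/(-15085) = (47/2)/47367 + (-5849 - 8478)/(-15085) = (47/2)*(1/47367) - 14327*(-1/15085) = 47/94734 + 14327/15085 = 1357963013/1429062390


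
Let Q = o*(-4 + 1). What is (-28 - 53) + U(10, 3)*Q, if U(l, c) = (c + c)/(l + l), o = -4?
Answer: -387/5 ≈ -77.400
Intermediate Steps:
U(l, c) = c/l (U(l, c) = (2*c)/((2*l)) = (2*c)*(1/(2*l)) = c/l)
Q = 12 (Q = -4*(-4 + 1) = -4*(-3) = 12)
(-28 - 53) + U(10, 3)*Q = (-28 - 53) + (3/10)*12 = -81 + (3*(1/10))*12 = -81 + (3/10)*12 = -81 + 18/5 = -387/5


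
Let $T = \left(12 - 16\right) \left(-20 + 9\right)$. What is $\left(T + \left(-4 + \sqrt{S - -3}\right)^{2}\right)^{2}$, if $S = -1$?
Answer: $3972 - 992 \sqrt{2} \approx 2569.1$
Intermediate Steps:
$T = 44$ ($T = \left(12 - 16\right) \left(-11\right) = \left(-4\right) \left(-11\right) = 44$)
$\left(T + \left(-4 + \sqrt{S - -3}\right)^{2}\right)^{2} = \left(44 + \left(-4 + \sqrt{-1 - -3}\right)^{2}\right)^{2} = \left(44 + \left(-4 + \sqrt{-1 + 3}\right)^{2}\right)^{2} = \left(44 + \left(-4 + \sqrt{2}\right)^{2}\right)^{2}$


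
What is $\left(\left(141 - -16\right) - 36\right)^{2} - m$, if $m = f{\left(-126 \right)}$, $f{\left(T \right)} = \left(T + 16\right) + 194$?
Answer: $14557$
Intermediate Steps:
$f{\left(T \right)} = 210 + T$ ($f{\left(T \right)} = \left(16 + T\right) + 194 = 210 + T$)
$m = 84$ ($m = 210 - 126 = 84$)
$\left(\left(141 - -16\right) - 36\right)^{2} - m = \left(\left(141 - -16\right) - 36\right)^{2} - 84 = \left(\left(141 + 16\right) - 36\right)^{2} - 84 = \left(157 - 36\right)^{2} - 84 = 121^{2} - 84 = 14641 - 84 = 14557$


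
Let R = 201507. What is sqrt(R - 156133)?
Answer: 7*sqrt(926) ≈ 213.01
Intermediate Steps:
sqrt(R - 156133) = sqrt(201507 - 156133) = sqrt(45374) = 7*sqrt(926)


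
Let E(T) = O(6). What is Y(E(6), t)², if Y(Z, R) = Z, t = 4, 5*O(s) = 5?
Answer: 1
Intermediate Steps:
O(s) = 1 (O(s) = (⅕)*5 = 1)
E(T) = 1
Y(E(6), t)² = 1² = 1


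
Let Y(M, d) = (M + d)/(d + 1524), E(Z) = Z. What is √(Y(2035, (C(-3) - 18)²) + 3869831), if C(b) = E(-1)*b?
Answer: √11837820851571/1749 ≈ 1967.2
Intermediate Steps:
C(b) = -b
Y(M, d) = (M + d)/(1524 + d)
√(Y(2035, (C(-3) - 18)²) + 3869831) = √((2035 + (-1*(-3) - 18)²)/(1524 + (-1*(-3) - 18)²) + 3869831) = √((2035 + (3 - 18)²)/(1524 + (3 - 18)²) + 3869831) = √((2035 + (-15)²)/(1524 + (-15)²) + 3869831) = √((2035 + 225)/(1524 + 225) + 3869831) = √(2260/1749 + 3869831) = √(6768336679/1749) = √11837820851571/1749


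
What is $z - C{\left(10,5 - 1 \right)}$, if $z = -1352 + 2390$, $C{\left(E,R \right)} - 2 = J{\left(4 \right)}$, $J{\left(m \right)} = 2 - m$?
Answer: $1038$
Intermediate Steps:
$C{\left(E,R \right)} = 0$ ($C{\left(E,R \right)} = 2 + \left(2 - 4\right) = 2 - 2 = 0$)
$z = 1038$
$z - C{\left(10,5 - 1 \right)} = 1038 - 0 = 1038 + 0 = 1038$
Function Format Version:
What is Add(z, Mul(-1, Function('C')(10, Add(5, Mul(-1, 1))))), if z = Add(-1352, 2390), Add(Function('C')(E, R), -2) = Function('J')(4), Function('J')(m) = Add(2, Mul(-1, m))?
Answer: 1038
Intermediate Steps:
Function('C')(E, R) = 0 (Function('C')(E, R) = Add(2, Add(2, Mul(-1, 4))) = Add(2, Add(2, -4)) = Add(2, -2) = 0)
z = 1038
Add(z, Mul(-1, Function('C')(10, Add(5, Mul(-1, 1))))) = Add(1038, Mul(-1, 0)) = Add(1038, 0) = 1038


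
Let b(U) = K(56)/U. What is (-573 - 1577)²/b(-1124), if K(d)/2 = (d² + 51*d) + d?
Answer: -324730625/756 ≈ -4.2954e+5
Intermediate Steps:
K(d) = 2*d² + 104*d (K(d) = 2*((d² + 51*d) + d) = 2*(d² + 52*d) = 2*d² + 104*d)
b(U) = 12096/U (b(U) = (2*56*(52 + 56))/U = (2*56*108)/U = 12096/U)
(-573 - 1577)²/b(-1124) = (-573 - 1577)²/((12096/(-1124))) = (-2150)²/((12096*(-1/1124))) = 4622500/(-3024/281) = 4622500*(-281/3024) = -324730625/756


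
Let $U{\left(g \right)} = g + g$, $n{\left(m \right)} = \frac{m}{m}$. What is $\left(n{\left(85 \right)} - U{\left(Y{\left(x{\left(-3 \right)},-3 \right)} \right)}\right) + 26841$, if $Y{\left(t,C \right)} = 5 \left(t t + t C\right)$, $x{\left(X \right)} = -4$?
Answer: $26562$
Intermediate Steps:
$n{\left(m \right)} = 1$
$Y{\left(t,C \right)} = 5 t^{2} + 5 C t$ ($Y{\left(t,C \right)} = 5 \left(t^{2} + C t\right) = 5 t^{2} + 5 C t$)
$U{\left(g \right)} = 2 g$
$\left(n{\left(85 \right)} - U{\left(Y{\left(x{\left(-3 \right)},-3 \right)} \right)}\right) + 26841 = \left(1 - 2 \cdot 5 \left(-4\right) \left(-3 - 4\right)\right) + 26841 = \left(1 - 2 \cdot 5 \left(-4\right) \left(-7\right)\right) + 26841 = \left(1 - 2 \cdot 140\right) + 26841 = \left(1 - 280\right) + 26841 = -279 + 26841 = 26562$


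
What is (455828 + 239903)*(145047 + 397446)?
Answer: 377429197383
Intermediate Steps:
(455828 + 239903)*(145047 + 397446) = 695731*542493 = 377429197383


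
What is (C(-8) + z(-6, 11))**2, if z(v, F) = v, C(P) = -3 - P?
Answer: 1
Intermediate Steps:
(C(-8) + z(-6, 11))**2 = ((-3 - 1*(-8)) - 6)**2 = ((-3 + 8) - 6)**2 = (5 - 6)**2 = (-1)**2 = 1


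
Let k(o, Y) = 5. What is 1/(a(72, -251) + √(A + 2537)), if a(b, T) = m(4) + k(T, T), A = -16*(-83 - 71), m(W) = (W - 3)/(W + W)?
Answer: -328/318383 + 64*√5001/318383 ≈ 0.013185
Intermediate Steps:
m(W) = (-3 + W)/(2*W) (m(W) = (-3 + W)/((2*W)) = (-3 + W)*(1/(2*W)) = (-3 + W)/(2*W))
A = 2464 (A = -16*(-154) = 2464)
a(b, T) = 41/8 (a(b, T) = (½)*(-3 + 4)/4 + 5 = (½)*(¼)*1 + 5 = ⅛ + 5 = 41/8)
1/(a(72, -251) + √(A + 2537)) = 1/(41/8 + √(2464 + 2537)) = 1/(41/8 + √5001)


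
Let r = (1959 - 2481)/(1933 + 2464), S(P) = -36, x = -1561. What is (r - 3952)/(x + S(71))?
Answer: 17377466/7022009 ≈ 2.4747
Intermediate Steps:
r = -522/4397 ≈ -0.11872
(r - 3952)/(x + S(71)) = (-522/4397 - 3952)/(-1561 - 36) = -17377466/4397/(-1597) = -17377466/4397*(-1/1597) = 17377466/7022009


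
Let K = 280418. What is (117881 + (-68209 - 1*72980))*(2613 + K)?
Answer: -6596886548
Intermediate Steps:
(117881 + (-68209 - 1*72980))*(2613 + K) = (117881 + (-68209 - 1*72980))*(2613 + 280418) = (117881 + (-68209 - 72980))*283031 = (117881 - 141189)*283031 = -23308*283031 = -6596886548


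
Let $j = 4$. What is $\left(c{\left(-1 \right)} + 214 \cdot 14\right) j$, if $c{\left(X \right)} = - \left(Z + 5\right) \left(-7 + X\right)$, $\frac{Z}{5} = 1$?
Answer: $12304$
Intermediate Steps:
$Z = 5$ ($Z = 5 \cdot 1 = 5$)
$c{\left(X \right)} = 70 - 10 X$ ($c{\left(X \right)} = - \left(5 + 5\right) \left(-7 + X\right) = - 10 \left(-7 + X\right) = - (-70 + 10 X) = 70 - 10 X$)
$\left(c{\left(-1 \right)} + 214 \cdot 14\right) j = \left(\left(70 - -10\right) + 214 \cdot 14\right) 4 = \left(\left(70 + 10\right) + 2996\right) 4 = \left(80 + 2996\right) 4 = 3076 \cdot 4 = 12304$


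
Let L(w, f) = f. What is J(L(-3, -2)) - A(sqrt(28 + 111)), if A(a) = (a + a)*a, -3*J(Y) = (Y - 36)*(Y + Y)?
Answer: -986/3 ≈ -328.67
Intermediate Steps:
J(Y) = -2*Y*(-36 + Y)/3 (J(Y) = -(Y - 36)*(Y + Y)/3 = -(-36 + Y)*2*Y/3 = -2*Y*(-36 + Y)/3)
A(a) = 2*a**2 (A(a) = (2*a)*a = 2*a**2)
J(L(-3, -2)) - A(sqrt(28 + 111)) = (2/3)*(-2)*(36 - 1*(-2)) - 2*(sqrt(28 + 111))**2 = (2/3)*(-2)*(36 + 2) - 2*(sqrt(139))**2 = (2/3)*(-2)*38 - 2*139 = -152/3 - 1*278 = -152/3 - 278 = -986/3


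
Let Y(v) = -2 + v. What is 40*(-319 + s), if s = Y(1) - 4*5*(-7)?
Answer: -7200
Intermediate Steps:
s = 139 (s = (-2 + 1) - 4*5*(-7) = -1 - 20*(-7) = -1 + 140 = 139)
40*(-319 + s) = 40*(-319 + 139) = 40*(-180) = -7200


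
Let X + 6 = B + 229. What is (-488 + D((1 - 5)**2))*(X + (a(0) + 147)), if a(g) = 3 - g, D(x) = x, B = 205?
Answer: -272816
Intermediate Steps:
X = 428 (X = -6 + (205 + 229) = -6 + 434 = 428)
(-488 + D((1 - 5)**2))*(X + (a(0) + 147)) = (-488 + (1 - 5)**2)*(428 + ((3 - 1*0) + 147)) = (-488 + (-4)**2)*(428 + ((3 + 0) + 147)) = (-488 + 16)*(428 + (3 + 147)) = -472*(428 + 150) = -472*578 = -272816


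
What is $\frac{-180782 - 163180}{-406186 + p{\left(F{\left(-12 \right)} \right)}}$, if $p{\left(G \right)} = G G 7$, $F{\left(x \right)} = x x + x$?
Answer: $\frac{171981}{142109} \approx 1.2102$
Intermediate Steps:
$F{\left(x \right)} = x + x^{2}$ ($F{\left(x \right)} = x^{2} + x = x + x^{2}$)
$p{\left(G \right)} = 7 G^{2}$ ($p{\left(G \right)} = G^{2} \cdot 7 = 7 G^{2}$)
$\frac{-180782 - 163180}{-406186 + p{\left(F{\left(-12 \right)} \right)}} = \frac{-180782 - 163180}{-406186 + 7 \left(- 12 \left(1 - 12\right)\right)^{2}} = - \frac{343962}{-406186 + 7 \left(\left(-12\right) \left(-11\right)\right)^{2}} = - \frac{343962}{-406186 + 7 \cdot 132^{2}} = - \frac{343962}{-406186 + 7 \cdot 17424} = - \frac{343962}{-406186 + 121968} = - \frac{343962}{-284218} = \left(-343962\right) \left(- \frac{1}{284218}\right) = \frac{171981}{142109}$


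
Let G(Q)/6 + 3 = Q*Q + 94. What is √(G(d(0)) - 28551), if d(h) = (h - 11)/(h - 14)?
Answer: 3*I*√609806/14 ≈ 167.34*I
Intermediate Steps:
d(h) = (-11 + h)/(-14 + h)
G(Q) = 546 + 6*Q² (G(Q) = -18 + 6*(Q*Q + 94) = -18 + 6*(Q² + 94) = -18 + 6*(94 + Q²) = -18 + (564 + 6*Q²) = 546 + 6*Q²)
√(G(d(0)) - 28551) = √((546 + 6*((-11 + 0)/(-14 + 0))²) - 28551) = √((546 + 6*(-11/(-14))²) - 28551) = √((546 + 6*(-1/14*(-11))²) - 28551) = √((546 + 6*(11/14)²) - 28551) = √((546 + 6*(121/196)) - 28551) = √((546 + 363/98) - 28551) = √(53871/98 - 28551) = √(-2744127/98) = 3*I*√609806/14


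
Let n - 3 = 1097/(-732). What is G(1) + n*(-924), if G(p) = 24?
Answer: -83159/61 ≈ -1363.3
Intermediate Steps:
n = 1099/732 (n = 3 + 1097/(-732) = 3 + 1097*(-1/732) = 3 - 1097/732 = 1099/732 ≈ 1.5014)
G(1) + n*(-924) = 24 + (1099/732)*(-924) = 24 - 84623/61 = -83159/61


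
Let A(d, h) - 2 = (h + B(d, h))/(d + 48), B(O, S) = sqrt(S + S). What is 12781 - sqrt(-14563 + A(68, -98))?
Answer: 12781 - sqrt(-48986046 + 406*I)/58 ≈ 12781.0 - 120.67*I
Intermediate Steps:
B(O, S) = sqrt(2)*sqrt(S) (B(O, S) = sqrt(2*S) = sqrt(2)*sqrt(S))
A(d, h) = 2 + (h + sqrt(2)*sqrt(h))/(48 + d) (A(d, h) = 2 + (h + sqrt(2)*sqrt(h))/(d + 48) = 2 + (h + sqrt(2)*sqrt(h))/(48 + d))
12781 - sqrt(-14563 + A(68, -98)) = 12781 - sqrt(-14563 + (96 - 98 + 2*68 + sqrt(2)*sqrt(-98))/(48 + 68)) = 12781 - sqrt(-14563 + (96 - 98 + 136 + sqrt(2)*(7*I*sqrt(2)))/116) = 12781 - sqrt(-14563 + (96 - 98 + 136 + 14*I)/116) = 12781 - sqrt(-14563 + (134 + 14*I)/116) = 12781 - sqrt(-14563 + (67/58 + 7*I/58)) = 12781 - sqrt(-844587/58 + 7*I/58)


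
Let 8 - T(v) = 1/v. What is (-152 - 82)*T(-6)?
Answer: -1911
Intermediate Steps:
T(v) = 8 - 1/v
(-152 - 82)*T(-6) = (-152 - 82)*(8 - 1/(-6)) = -234*(8 - 1*(-1/6)) = -234*(8 + 1/6) = -234*49/6 = -1911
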